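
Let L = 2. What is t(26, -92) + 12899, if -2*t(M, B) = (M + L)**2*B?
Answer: 48963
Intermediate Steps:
t(M, B) = -B*(2 + M)**2/2 (t(M, B) = -(M + 2)**2*B/2 = -(2 + M)**2*B/2 = -B*(2 + M)**2/2)
t(26, -92) + 12899 = -1/2*(-92)*(2 + 26)**2 + 12899 = -1/2*(-92)*28**2 + 12899 = -1/2*(-92)*784 + 12899 = 36064 + 12899 = 48963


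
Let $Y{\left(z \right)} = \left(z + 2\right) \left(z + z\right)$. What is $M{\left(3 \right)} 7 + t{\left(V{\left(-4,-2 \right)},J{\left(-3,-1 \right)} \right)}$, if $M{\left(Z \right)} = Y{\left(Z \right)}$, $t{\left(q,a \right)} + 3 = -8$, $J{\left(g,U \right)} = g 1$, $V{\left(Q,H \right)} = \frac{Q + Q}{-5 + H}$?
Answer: $199$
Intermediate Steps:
$V{\left(Q,H \right)} = \frac{2 Q}{-5 + H}$
$J{\left(g,U \right)} = g$
$t{\left(q,a \right)} = -11$ ($t{\left(q,a \right)} = -3 - 8 = -11$)
$Y{\left(z \right)} = 2 z \left(2 + z\right)$ ($Y{\left(z \right)} = \left(2 + z\right) 2 z = 2 z \left(2 + z\right)$)
$M{\left(Z \right)} = 2 Z \left(2 + Z\right)$
$M{\left(3 \right)} 7 + t{\left(V{\left(-4,-2 \right)},J{\left(-3,-1 \right)} \right)} = 2 \cdot 3 \left(2 + 3\right) 7 - 11 = 2 \cdot 3 \cdot 5 \cdot 7 - 11 = 30 \cdot 7 - 11 = 210 - 11 = 199$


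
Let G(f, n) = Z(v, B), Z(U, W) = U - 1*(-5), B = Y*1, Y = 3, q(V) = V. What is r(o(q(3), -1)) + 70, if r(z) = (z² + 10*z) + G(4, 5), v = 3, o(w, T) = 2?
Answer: 102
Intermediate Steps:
B = 3 (B = 3*1 = 3)
Z(U, W) = 5 + U (Z(U, W) = U + 5 = 5 + U)
G(f, n) = 8 (G(f, n) = 5 + 3 = 8)
r(z) = 8 + z² + 10*z (r(z) = (z² + 10*z) + 8 = 8 + z² + 10*z)
r(o(q(3), -1)) + 70 = (8 + 2² + 10*2) + 70 = (8 + 4 + 20) + 70 = 32 + 70 = 102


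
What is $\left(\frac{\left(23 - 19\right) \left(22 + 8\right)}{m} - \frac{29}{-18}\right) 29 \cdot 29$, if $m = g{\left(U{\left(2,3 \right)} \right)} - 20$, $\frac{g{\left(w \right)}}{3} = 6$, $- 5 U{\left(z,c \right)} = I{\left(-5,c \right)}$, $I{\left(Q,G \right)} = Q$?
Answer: $- \frac{883891}{18} \approx -49105.0$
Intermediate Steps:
$U{\left(z,c \right)} = 1$ ($U{\left(z,c \right)} = \left(- \frac{1}{5}\right) \left(-5\right) = 1$)
$g{\left(w \right)} = 18$ ($g{\left(w \right)} = 3 \cdot 6 = 18$)
$m = -2$ ($m = 18 - 20 = -2$)
$\left(\frac{\left(23 - 19\right) \left(22 + 8\right)}{m} - \frac{29}{-18}\right) 29 \cdot 29 = \left(\frac{\left(23 - 19\right) \left(22 + 8\right)}{-2} - \frac{29}{-18}\right) 29 \cdot 29 = \left(4 \cdot 30 \left(- \frac{1}{2}\right) - - \frac{29}{18}\right) 29 \cdot 29 = \left(120 \left(- \frac{1}{2}\right) + \frac{29}{18}\right) 29 \cdot 29 = \left(-60 + \frac{29}{18}\right) 29 \cdot 29 = \left(- \frac{1051}{18}\right) 29 \cdot 29 = \left(- \frac{30479}{18}\right) 29 = - \frac{883891}{18}$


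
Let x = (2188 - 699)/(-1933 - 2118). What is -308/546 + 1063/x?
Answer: -167975065/58071 ≈ -2892.6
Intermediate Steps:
x = -1489/4051 (x = 1489/(-4051) = 1489*(-1/4051) = -1489/4051 ≈ -0.36756)
-308/546 + 1063/x = -308/546 + 1063/(-1489/4051) = -308*1/546 + 1063*(-4051/1489) = -22/39 - 4306213/1489 = -167975065/58071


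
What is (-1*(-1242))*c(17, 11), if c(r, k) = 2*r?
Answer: 42228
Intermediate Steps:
(-1*(-1242))*c(17, 11) = (-1*(-1242))*(2*17) = 1242*34 = 42228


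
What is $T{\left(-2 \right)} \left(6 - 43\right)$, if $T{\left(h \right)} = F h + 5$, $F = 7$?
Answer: $333$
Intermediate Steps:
$T{\left(h \right)} = 5 + 7 h$ ($T{\left(h \right)} = 7 h + 5 = 5 + 7 h$)
$T{\left(-2 \right)} \left(6 - 43\right) = \left(5 + 7 \left(-2\right)\right) \left(6 - 43\right) = \left(5 - 14\right) \left(-37\right) = \left(-9\right) \left(-37\right) = 333$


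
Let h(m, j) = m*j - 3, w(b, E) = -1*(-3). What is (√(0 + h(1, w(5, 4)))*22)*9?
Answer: 0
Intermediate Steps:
w(b, E) = 3
h(m, j) = -3 + j*m (h(m, j) = j*m - 3 = -3 + j*m)
(√(0 + h(1, w(5, 4)))*22)*9 = (√(0 + (-3 + 3*1))*22)*9 = (√(0 + (-3 + 3))*22)*9 = (√(0 + 0)*22)*9 = (√0*22)*9 = (0*22)*9 = 0*9 = 0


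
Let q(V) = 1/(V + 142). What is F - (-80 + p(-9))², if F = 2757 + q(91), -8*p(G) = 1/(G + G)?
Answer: -17595721961/4831488 ≈ -3641.9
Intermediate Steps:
q(V) = 1/(142 + V)
p(G) = -1/(16*G) (p(G) = -1/(8*(G + G)) = -1/(2*G)/8 = -1/(16*G))
F = 642382/233 (F = 2757 + 1/(142 + 91) = 2757 + 1/233 = 642382/233 ≈ 2757.0)
F - (-80 + p(-9))² = 642382/233 - (-80 - 1/16/(-9))² = 642382/233 - (-80 - 1/16*(-⅑))² = 642382/233 - (-80 + 1/144)² = 642382/233 - (-11519/144)² = 642382/233 - 1*132687361/20736 = 642382/233 - 132687361/20736 = -17595721961/4831488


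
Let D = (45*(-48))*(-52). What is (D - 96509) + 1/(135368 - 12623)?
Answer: 1940721196/122745 ≈ 15811.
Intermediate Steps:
D = 112320 (D = -2160*(-52) = 112320)
(D - 96509) + 1/(135368 - 12623) = (112320 - 96509) + 1/(135368 - 12623) = 15811 + 1/122745 = 1940721196/122745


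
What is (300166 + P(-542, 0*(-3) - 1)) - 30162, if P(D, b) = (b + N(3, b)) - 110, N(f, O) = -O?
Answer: 269894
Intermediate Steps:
P(D, b) = -110 (P(D, b) = (b - b) - 110 = 0 - 110 = -110)
(300166 + P(-542, 0*(-3) - 1)) - 30162 = (300166 - 110) - 30162 = 300056 - 30162 = 269894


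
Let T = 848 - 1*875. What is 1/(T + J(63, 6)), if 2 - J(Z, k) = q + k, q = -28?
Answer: -⅓ ≈ -0.33333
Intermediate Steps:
J(Z, k) = 30 - k (J(Z, k) = 2 - (-28 + k) = 2 + (28 - k) = 30 - k)
T = -27 (T = 848 - 875 = -27)
1/(T + J(63, 6)) = 1/(-27 + (30 - 1*6)) = 1/(-27 + (30 - 6)) = 1/(-27 + 24) = 1/(-3) = -⅓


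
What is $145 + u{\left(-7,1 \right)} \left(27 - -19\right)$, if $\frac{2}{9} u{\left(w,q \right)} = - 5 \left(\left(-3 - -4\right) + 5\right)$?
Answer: $-6065$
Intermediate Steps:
$u{\left(w,q \right)} = -135$ ($u{\left(w,q \right)} = \frac{9 \left(- 5 \left(\left(-3 - -4\right) + 5\right)\right)}{2} = \frac{9 \left(- 5 \left(\left(-3 + 4\right) + 5\right)\right)}{2} = \frac{9 \left(- 5 \left(1 + 5\right)\right)}{2} = \frac{9 \left(\left(-5\right) 6\right)}{2} = \frac{9}{2} \left(-30\right) = -135$)
$145 + u{\left(-7,1 \right)} \left(27 - -19\right) = 145 - 135 \left(27 - -19\right) = 145 - 135 \left(27 + 19\right) = 145 - 6210 = -6065$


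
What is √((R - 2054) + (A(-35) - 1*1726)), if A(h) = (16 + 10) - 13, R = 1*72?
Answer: I*√3695 ≈ 60.786*I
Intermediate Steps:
R = 72
A(h) = 13 (A(h) = 26 - 13 = 13)
√((R - 2054) + (A(-35) - 1*1726)) = √((72 - 2054) + (13 - 1*1726)) = √(-1982 + (13 - 1726)) = √(-1982 - 1713) = √(-3695) = I*√3695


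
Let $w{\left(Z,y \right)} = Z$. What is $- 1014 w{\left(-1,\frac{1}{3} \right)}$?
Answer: $1014$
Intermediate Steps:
$- 1014 w{\left(-1,\frac{1}{3} \right)} = \left(-1014\right) \left(-1\right) = 1014$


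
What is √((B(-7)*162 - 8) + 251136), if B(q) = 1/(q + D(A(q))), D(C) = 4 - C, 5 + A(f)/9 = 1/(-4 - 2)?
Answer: 2*√52800445/29 ≈ 501.13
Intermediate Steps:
A(f) = -93/2 (A(f) = -45 + 9/(-4 - 2) = -45 + 9/(-6) = -45 + 9*(-⅙) = -45 - 3/2 = -93/2)
B(q) = 1/(101/2 + q) (B(q) = 1/(q + (4 - 1*(-93/2))) = 1/(q + (4 + 93/2)) = 1/(q + 101/2) = 1/(101/2 + q))
√((B(-7)*162 - 8) + 251136) = √(((2/(101 + 2*(-7)))*162 - 8) + 251136) = √(((2/(101 - 14))*162 - 8) + 251136) = √(((2/87)*162 - 8) + 251136) = √((108/29 - 8) + 251136) = √(-124/29 + 251136) = √(7282820/29) = 2*√52800445/29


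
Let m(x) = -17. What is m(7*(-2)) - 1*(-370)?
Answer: 353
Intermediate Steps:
m(7*(-2)) - 1*(-370) = -17 - 1*(-370) = -17 + 370 = 353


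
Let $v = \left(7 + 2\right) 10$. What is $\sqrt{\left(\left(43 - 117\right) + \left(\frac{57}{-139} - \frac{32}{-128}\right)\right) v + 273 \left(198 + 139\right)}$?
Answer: $\frac{\sqrt{6594380454}}{278} \approx 292.11$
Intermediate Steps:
$v = 90$ ($v = 9 \cdot 10 = 90$)
$\sqrt{\left(\left(43 - 117\right) + \left(\frac{57}{-139} - \frac{32}{-128}\right)\right) v + 273 \left(198 + 139\right)} = \sqrt{\left(\left(43 - 117\right) + \left(\frac{57}{-139} - \frac{32}{-128}\right)\right) 90 + 273 \left(198 + 139\right)} = \sqrt{\left(\left(43 - 117\right) + \left(57 \left(- \frac{1}{139}\right) - - \frac{1}{4}\right)\right) 90 + 273 \cdot 337} = \sqrt{\left(-74 + \left(- \frac{57}{139} + \frac{1}{4}\right)\right) 90 + 92001} = \sqrt{\left(-74 - \frac{89}{556}\right) 90 + 92001} = \sqrt{\left(- \frac{41233}{556}\right) 90 + 92001} = \sqrt{- \frac{1855485}{278} + 92001} = \sqrt{\frac{23720793}{278}} = \frac{\sqrt{6594380454}}{278}$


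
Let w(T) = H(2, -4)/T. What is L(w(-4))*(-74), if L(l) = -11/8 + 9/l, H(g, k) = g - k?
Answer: 2183/4 ≈ 545.75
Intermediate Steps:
w(T) = 6/T (w(T) = (2 - 1*(-4))/T = (2 + 4)/T = 6/T)
L(l) = -11/8 + 9/l (L(l) = -11*1/8 + 9/l = -11/8 + 9/l)
L(w(-4))*(-74) = (-11/8 + 9/((6/(-4))))*(-74) = (-11/8 + 9/((6*(-1/4))))*(-74) = (-11/8 + 9/(-3/2))*(-74) = (-11/8 + 9*(-2/3))*(-74) = (-11/8 - 6)*(-74) = -59/8*(-74) = 2183/4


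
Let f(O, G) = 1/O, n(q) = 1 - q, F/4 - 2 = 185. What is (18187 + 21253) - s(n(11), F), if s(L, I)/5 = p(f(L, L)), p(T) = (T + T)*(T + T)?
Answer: 197199/5 ≈ 39440.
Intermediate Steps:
F = 748 (F = 8 + 4*185 = 8 + 740 = 748)
p(T) = 4*T² (p(T) = (2*T)*(2*T) = 4*T²)
s(L, I) = 20/L² (s(L, I) = 5*(4*(1/L)²) = 5*(4/L²) = 20/L²)
(18187 + 21253) - s(n(11), F) = (18187 + 21253) - 20/(1 - 1*11)² = 39440 - 20/(1 - 11)² = 39440 - 20/(-10)² = 39440 - 20/100 = 39440 - 1*⅕ = 39440 - ⅕ = 197199/5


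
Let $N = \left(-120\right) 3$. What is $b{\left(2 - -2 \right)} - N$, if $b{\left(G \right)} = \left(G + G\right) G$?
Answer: $392$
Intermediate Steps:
$b{\left(G \right)} = 2 G^{2}$ ($b{\left(G \right)} = 2 G G = 2 G^{2}$)
$N = -360$
$b{\left(2 - -2 \right)} - N = 2 \left(2 - -2\right)^{2} - -360 = 2 \left(2 + 2\right)^{2} + 360 = 2 \cdot 4^{2} + 360 = 2 \cdot 16 + 360 = 32 + 360 = 392$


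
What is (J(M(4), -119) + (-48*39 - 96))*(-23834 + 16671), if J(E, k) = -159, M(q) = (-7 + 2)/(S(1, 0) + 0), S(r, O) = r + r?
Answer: 15235701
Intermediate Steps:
S(r, O) = 2*r
M(q) = -5/2 (M(q) = (-7 + 2)/(2*1 + 0) = -5/(2 + 0) = -5/2)
(J(M(4), -119) + (-48*39 - 96))*(-23834 + 16671) = (-159 + (-48*39 - 96))*(-23834 + 16671) = (-159 + (-1872 - 96))*(-7163) = (-159 - 1968)*(-7163) = -2127*(-7163) = 15235701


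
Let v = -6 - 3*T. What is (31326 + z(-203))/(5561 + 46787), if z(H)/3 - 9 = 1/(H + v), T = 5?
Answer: 7023069/11725952 ≈ 0.59893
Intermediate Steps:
v = -21 (v = -6 - 3*5 = -6 - 15 = -21)
z(H) = 27 + 3/(-21 + H) (z(H) = 27 + 3/(H - 21) = 27 + 3/(-21 + H))
(31326 + z(-203))/(5561 + 46787) = (31326 + 3*(-188 + 9*(-203))/(-21 - 203))/(5561 + 46787) = (31326 + 3*(-188 - 1827)/(-224))/52348 = (31326 + 3*(-1/224)*(-2015))*(1/52348) = (31326 + 6045/224)*(1/52348) = (7023069/224)*(1/52348) = 7023069/11725952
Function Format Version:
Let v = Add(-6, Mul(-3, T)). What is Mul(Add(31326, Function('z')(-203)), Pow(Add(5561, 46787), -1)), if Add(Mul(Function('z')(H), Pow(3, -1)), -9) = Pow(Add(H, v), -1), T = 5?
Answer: Rational(7023069, 11725952) ≈ 0.59893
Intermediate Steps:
v = -21 (v = Add(-6, Mul(-3, 5)) = Add(-6, -15) = -21)
Function('z')(H) = Add(27, Mul(3, Pow(Add(-21, H), -1))) (Function('z')(H) = Add(27, Mul(3, Pow(Add(H, -21), -1))) = Add(27, Mul(3, Pow(Add(-21, H), -1))))
Mul(Add(31326, Function('z')(-203)), Pow(Add(5561, 46787), -1)) = Mul(Add(31326, Mul(3, Pow(Add(-21, -203), -1), Add(-188, Mul(9, -203)))), Pow(Add(5561, 46787), -1)) = Mul(Add(31326, Mul(3, Pow(-224, -1), Add(-188, -1827))), Pow(52348, -1)) = Mul(Add(31326, Mul(3, Rational(-1, 224), -2015)), Rational(1, 52348)) = Mul(Add(31326, Rational(6045, 224)), Rational(1, 52348)) = Mul(Rational(7023069, 224), Rational(1, 52348)) = Rational(7023069, 11725952)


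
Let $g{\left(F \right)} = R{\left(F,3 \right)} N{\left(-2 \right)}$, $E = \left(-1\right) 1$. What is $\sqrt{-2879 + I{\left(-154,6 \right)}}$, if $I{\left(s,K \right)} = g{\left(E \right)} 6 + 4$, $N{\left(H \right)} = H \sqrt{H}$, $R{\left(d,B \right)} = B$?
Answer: $\sqrt{-2875 - 36 i \sqrt{2}} \approx 0.4747 - 53.621 i$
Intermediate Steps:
$N{\left(H \right)} = H^{\frac{3}{2}}$
$E = -1$
$g{\left(F \right)} = - 6 i \sqrt{2}$ ($g{\left(F \right)} = 3 \left(-2\right)^{\frac{3}{2}} = 3 \left(- 2 i \sqrt{2}\right) = - 6 i \sqrt{2}$)
$I{\left(s,K \right)} = 4 - 36 i \sqrt{2}$ ($I{\left(s,K \right)} = - 6 i \sqrt{2} \cdot 6 + 4 = - 36 i \sqrt{2} + 4 = 4 - 36 i \sqrt{2}$)
$\sqrt{-2879 + I{\left(-154,6 \right)}} = \sqrt{-2879 + \left(4 - 36 i \sqrt{2}\right)} = \sqrt{-2875 - 36 i \sqrt{2}}$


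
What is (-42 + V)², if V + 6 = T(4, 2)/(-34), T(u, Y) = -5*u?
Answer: 649636/289 ≈ 2247.9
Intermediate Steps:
V = -92/17 (V = -6 - 5*4/(-34) = -6 - 20*(-1/34) = -6 + 10/17 = -92/17 ≈ -5.4118)
(-42 + V)² = (-42 - 92/17)² = (-806/17)² = 649636/289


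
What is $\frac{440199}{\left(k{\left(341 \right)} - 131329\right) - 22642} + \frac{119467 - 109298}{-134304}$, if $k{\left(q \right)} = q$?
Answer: $- \frac{1123754629}{382094880} \approx -2.941$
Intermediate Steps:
$\frac{440199}{\left(k{\left(341 \right)} - 131329\right) - 22642} + \frac{119467 - 109298}{-134304} = \frac{440199}{\left(341 - 131329\right) - 22642} + \frac{119467 - 109298}{-134304} = \frac{440199}{-130988 - 22642} + 10169 \left(- \frac{1}{134304}\right) = \frac{440199}{-153630} - \frac{10169}{134304} = 440199 \left(- \frac{1}{153630}\right) - \frac{10169}{134304} = - \frac{48911}{17070} - \frac{10169}{134304} = - \frac{1123754629}{382094880}$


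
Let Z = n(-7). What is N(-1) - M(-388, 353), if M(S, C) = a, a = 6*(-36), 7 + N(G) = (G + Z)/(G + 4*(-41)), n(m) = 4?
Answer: 11494/55 ≈ 208.98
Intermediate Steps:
Z = 4
N(G) = -7 + (4 + G)/(-164 + G) (N(G) = -7 + (G + 4)/(G + 4*(-41)) = -7 + (4 + G)/(G - 164) = -7 + (4 + G)/(-164 + G))
a = -216
M(S, C) = -216
N(-1) - M(-388, 353) = 6*(192 - 1*(-1))/(-164 - 1) - 1*(-216) = 6*(192 + 1)/(-165) + 216 = 6*(-1/165)*193 + 216 = -386/55 + 216 = 11494/55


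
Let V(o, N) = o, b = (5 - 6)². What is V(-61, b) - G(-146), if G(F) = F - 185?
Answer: 270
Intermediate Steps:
b = 1 (b = (-1)² = 1)
G(F) = -185 + F
V(-61, b) - G(-146) = -61 - (-185 - 146) = -61 - 1*(-331) = -61 + 331 = 270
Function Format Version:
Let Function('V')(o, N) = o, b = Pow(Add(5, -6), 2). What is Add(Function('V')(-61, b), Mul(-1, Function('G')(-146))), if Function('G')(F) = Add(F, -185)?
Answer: 270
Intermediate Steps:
b = 1 (b = Pow(-1, 2) = 1)
Function('G')(F) = Add(-185, F)
Add(Function('V')(-61, b), Mul(-1, Function('G')(-146))) = Add(-61, Mul(-1, Add(-185, -146))) = Add(-61, Mul(-1, -331)) = Add(-61, 331) = 270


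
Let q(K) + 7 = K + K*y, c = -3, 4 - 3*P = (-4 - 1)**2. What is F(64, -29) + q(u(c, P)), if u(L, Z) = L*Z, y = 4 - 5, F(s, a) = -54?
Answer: -61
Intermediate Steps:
P = -7 (P = 4/3 - (-4 - 1)**2/3 = 4/3 - 1/3*(-5)**2 = 4/3 - 1/3*25 = 4/3 - 25/3 = -7)
y = -1
q(K) = -7 (q(K) = -7 + (K + K*(-1)) = -7 + (K - K) = -7 + 0 = -7)
F(64, -29) + q(u(c, P)) = -54 - 7 = -61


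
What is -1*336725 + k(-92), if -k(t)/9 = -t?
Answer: -337553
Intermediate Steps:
k(t) = 9*t (k(t) = -(-9)*t = 9*t)
-1*336725 + k(-92) = -1*336725 + 9*(-92) = -336725 - 828 = -337553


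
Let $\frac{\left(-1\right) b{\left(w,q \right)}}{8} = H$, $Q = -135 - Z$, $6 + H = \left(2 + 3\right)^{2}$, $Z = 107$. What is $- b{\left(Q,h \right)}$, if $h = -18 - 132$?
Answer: $152$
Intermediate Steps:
$H = 19$ ($H = -6 + \left(2 + 3\right)^{2} = -6 + 5^{2} = -6 + 25 = 19$)
$Q = -242$ ($Q = -135 - 107 = -242$)
$h = -150$ ($h = -18 - 132 = -150$)
$b{\left(w,q \right)} = -152$ ($b{\left(w,q \right)} = \left(-8\right) 19 = -152$)
$- b{\left(Q,h \right)} = \left(-1\right) \left(-152\right) = 152$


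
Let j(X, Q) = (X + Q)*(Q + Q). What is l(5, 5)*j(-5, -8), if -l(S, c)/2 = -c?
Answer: 2080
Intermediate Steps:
j(X, Q) = 2*Q*(Q + X) (j(X, Q) = (Q + X)*(2*Q) = 2*Q*(Q + X))
l(S, c) = 2*c (l(S, c) = -(-2)*c = 2*c)
l(5, 5)*j(-5, -8) = (2*5)*(2*(-8)*(-8 - 5)) = 10*(2*(-8)*(-13)) = 10*208 = 2080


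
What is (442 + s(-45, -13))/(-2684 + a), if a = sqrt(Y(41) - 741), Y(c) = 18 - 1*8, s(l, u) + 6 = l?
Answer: -1049444/7204587 - 391*I*sqrt(731)/7204587 ≈ -0.14566 - 0.0014673*I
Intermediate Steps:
s(l, u) = -6 + l
Y(c) = 10 (Y(c) = 18 - 8 = 10)
a = I*sqrt(731) (a = sqrt(10 - 741) = sqrt(-731) = I*sqrt(731) ≈ 27.037*I)
(442 + s(-45, -13))/(-2684 + a) = (442 + (-6 - 45))/(-2684 + I*sqrt(731)) = (442 - 51)/(-2684 + I*sqrt(731)) = 391/(-2684 + I*sqrt(731))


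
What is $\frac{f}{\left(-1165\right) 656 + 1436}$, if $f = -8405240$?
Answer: $\frac{2101310}{190701} \approx 11.019$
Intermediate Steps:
$\frac{f}{\left(-1165\right) 656 + 1436} = - \frac{8405240}{\left(-1165\right) 656 + 1436} = - \frac{8405240}{-764240 + 1436} = - \frac{8405240}{-762804} = \left(-8405240\right) \left(- \frac{1}{762804}\right) = \frac{2101310}{190701}$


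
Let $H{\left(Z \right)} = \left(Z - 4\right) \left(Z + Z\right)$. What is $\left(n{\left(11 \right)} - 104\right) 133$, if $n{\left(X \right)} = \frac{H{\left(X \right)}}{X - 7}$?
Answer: $- \frac{17423}{2} \approx -8711.5$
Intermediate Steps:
$H{\left(Z \right)} = 2 Z \left(-4 + Z\right)$ ($H{\left(Z \right)} = \left(-4 + Z\right) 2 Z = 2 Z \left(-4 + Z\right)$)
$n{\left(X \right)} = \frac{2 X \left(-4 + X\right)}{-7 + X}$ ($n{\left(X \right)} = \frac{2 X \left(-4 + X\right)}{X - 7} = \frac{2 X \left(-4 + X\right)}{-7 + X}$)
$\left(n{\left(11 \right)} - 104\right) 133 = \left(2 \cdot 11 \frac{1}{-7 + 11} \left(-4 + 11\right) - 104\right) 133 = \left(2 \cdot 11 \cdot \frac{1}{4} \cdot 7 - 104\right) 133 = \left(\frac{77}{2} - 104\right) 133 = \left(- \frac{131}{2}\right) 133 = - \frac{17423}{2}$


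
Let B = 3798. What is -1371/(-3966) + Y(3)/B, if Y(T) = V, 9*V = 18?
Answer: 869165/2510478 ≈ 0.34621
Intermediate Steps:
V = 2 (V = (1/9)*18 = 2)
Y(T) = 2
-1371/(-3966) + Y(3)/B = -1371/(-3966) + 2/3798 = -1371*(-1/3966) + 2*(1/3798) = 457/1322 + 1/1899 = 869165/2510478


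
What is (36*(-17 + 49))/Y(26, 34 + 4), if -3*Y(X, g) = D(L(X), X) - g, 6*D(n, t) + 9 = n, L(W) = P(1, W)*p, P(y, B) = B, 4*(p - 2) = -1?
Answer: 41472/383 ≈ 108.28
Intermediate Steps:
p = 7/4 (p = 2 + (¼)*(-1) = 2 - ¼ = 7/4 ≈ 1.7500)
L(W) = 7*W/4 (L(W) = W*(7/4) = 7*W/4)
D(n, t) = -3/2 + n/6
Y(X, g) = ½ - 7*X/72 + g/3 (Y(X, g) = -((-3/2 + (7*X/4)/6) - g)/3 = -((-3/2 + 7*X/24) - g)/3 = -(-3/2 - g + 7*X/24)/3 = ½ - 7*X/72 + g/3)
(36*(-17 + 49))/Y(26, 34 + 4) = (36*(-17 + 49))/(½ - 7/72*26 + (34 + 4)/3) = (36*32)/(½ - 91/36 + (⅓)*38) = 1152/(½ - 91/36 + 38/3) = 1152/(383/36) = 1152*(36/383) = 41472/383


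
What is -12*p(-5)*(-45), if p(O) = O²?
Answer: 13500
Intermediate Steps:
-12*p(-5)*(-45) = -12*(-5)²*(-45) = -12*25*(-45) = -300*(-45) = 13500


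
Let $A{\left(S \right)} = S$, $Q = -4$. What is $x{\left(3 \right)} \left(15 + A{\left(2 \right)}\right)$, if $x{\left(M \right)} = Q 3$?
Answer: $-204$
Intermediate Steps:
$x{\left(M \right)} = -12$ ($x{\left(M \right)} = \left(-4\right) 3 = -12$)
$x{\left(3 \right)} \left(15 + A{\left(2 \right)}\right) = - 12 \left(15 + 2\right) = \left(-12\right) 17 = -204$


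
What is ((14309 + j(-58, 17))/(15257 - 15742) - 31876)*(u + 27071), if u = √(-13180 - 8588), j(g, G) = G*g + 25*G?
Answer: -418886042168/485 - 30947216*I*√5442/485 ≈ -8.6368e+8 - 4.7072e+6*I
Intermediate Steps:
j(g, G) = 25*G + G*g
u = 2*I*√5442 (u = √(-21768) = 2*I*√5442 ≈ 147.54*I)
((14309 + j(-58, 17))/(15257 - 15742) - 31876)*(u + 27071) = ((14309 + 17*(25 - 58))/(15257 - 15742) - 31876)*(2*I*√5442 + 27071) = ((14309 + 17*(-33))/(-485) - 31876)*(27071 + 2*I*√5442) = ((14309 - 561)*(-1/485) - 31876)*(27071 + 2*I*√5442) = (13748*(-1/485) - 31876)*(27071 + 2*I*√5442) = (-13748/485 - 31876)*(27071 + 2*I*√5442) = -15473608*(27071 + 2*I*√5442)/485 = -418886042168/485 - 30947216*I*√5442/485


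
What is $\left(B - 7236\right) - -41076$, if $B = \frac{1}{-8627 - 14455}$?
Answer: $\frac{781094879}{23082} \approx 33840.0$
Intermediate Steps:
$B = - \frac{1}{23082}$ ($B = \frac{1}{-23082} = - \frac{1}{23082} \approx -4.3324 \cdot 10^{-5}$)
$\left(B - 7236\right) - -41076 = \left(- \frac{1}{23082} - 7236\right) - -41076 = \left(- \frac{1}{23082} - 7236\right) + 41076 = - \frac{167021353}{23082} + 41076 = \frac{781094879}{23082}$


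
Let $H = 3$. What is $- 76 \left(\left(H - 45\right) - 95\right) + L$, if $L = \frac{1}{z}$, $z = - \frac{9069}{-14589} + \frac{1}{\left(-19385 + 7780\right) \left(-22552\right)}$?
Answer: $\frac{8238907193143996}{791167351943} \approx 10414.0$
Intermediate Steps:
$z = \frac{791167351943}{1272724713480}$ ($z = \left(-9069\right) \left(- \frac{1}{14589}\right) + \frac{1}{-11605} \left(- \frac{1}{22552}\right) = \frac{3023}{4863} - - \frac{1}{261715960} = \frac{3023}{4863} + \frac{1}{261715960} = \frac{791167351943}{1272724713480} \approx 0.62163$)
$L = \frac{1272724713480}{791167351943}$ ($L = \frac{1}{\frac{791167351943}{1272724713480}} = \frac{1272724713480}{791167351943} \approx 1.6087$)
$- 76 \left(\left(H - 45\right) - 95\right) + L = - 76 \left(\left(3 - 45\right) - 95\right) + \frac{1272724713480}{791167351943} = - 76 \left(-42 - 95\right) + \frac{1272724713480}{791167351943} = \left(-76\right) \left(-137\right) + \frac{1272724713480}{791167351943} = 10412 + \frac{1272724713480}{791167351943} = \frac{8238907193143996}{791167351943}$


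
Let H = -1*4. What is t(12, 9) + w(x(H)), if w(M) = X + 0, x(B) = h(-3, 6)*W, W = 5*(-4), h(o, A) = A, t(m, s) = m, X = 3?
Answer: 15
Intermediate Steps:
W = -20
H = -4
x(B) = -120 (x(B) = 6*(-20) = -120)
w(M) = 3 (w(M) = 3 + 0 = 3)
t(12, 9) + w(x(H)) = 12 + 3 = 15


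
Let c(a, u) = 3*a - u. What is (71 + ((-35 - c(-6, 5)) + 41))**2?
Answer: 10000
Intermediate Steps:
c(a, u) = -u + 3*a
(71 + ((-35 - c(-6, 5)) + 41))**2 = (71 + ((-35 - (-1*5 + 3*(-6))) + 41))**2 = (71 + ((-35 - (-5 - 18)) + 41))**2 = (71 + ((-35 - 1*(-23)) + 41))**2 = (71 + ((-35 + 23) + 41))**2 = (71 + (-12 + 41))**2 = (71 + 29)**2 = 100**2 = 10000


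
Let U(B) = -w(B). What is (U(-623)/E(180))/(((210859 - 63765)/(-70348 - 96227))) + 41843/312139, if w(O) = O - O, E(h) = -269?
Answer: 41843/312139 ≈ 0.13405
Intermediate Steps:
w(O) = 0
U(B) = 0 (U(B) = -1*0 = 0)
(U(-623)/E(180))/(((210859 - 63765)/(-70348 - 96227))) + 41843/312139 = (0/(-269))/(((210859 - 63765)/(-70348 - 96227))) + 41843/312139 = (0*(-1/269))/((147094/(-166575))) + 41843*(1/312139) = 0/((147094*(-1/166575))) + 41843/312139 = 0/(-147094/166575) + 41843/312139 = 0*(-166575/147094) + 41843/312139 = 0 + 41843/312139 = 41843/312139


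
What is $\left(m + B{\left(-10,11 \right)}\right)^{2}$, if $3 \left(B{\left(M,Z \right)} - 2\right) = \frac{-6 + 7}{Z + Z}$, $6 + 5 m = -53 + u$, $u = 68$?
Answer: $\frac{1585081}{108900} \approx 14.555$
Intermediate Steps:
$m = \frac{9}{5}$ ($m = - \frac{6}{5} + \frac{-53 + 68}{5} = - \frac{6}{5} + \frac{1}{5} \cdot 15 = - \frac{6}{5} + 3 = \frac{9}{5} \approx 1.8$)
$B{\left(M,Z \right)} = 2 + \frac{1}{6 Z}$ ($B{\left(M,Z \right)} = 2 + \frac{\left(-6 + 7\right) \frac{1}{Z + Z}}{3} = 2 + \frac{1 \frac{1}{2 Z}}{3} = 2 + \frac{\frac{1}{2} \frac{1}{Z}}{3} = 2 + \frac{1}{6 Z}$)
$\left(m + B{\left(-10,11 \right)}\right)^{2} = \left(\frac{9}{5} + \left(2 + \frac{1}{6 \cdot 11}\right)\right)^{2} = \left(\frac{9}{5} + \left(2 + \frac{1}{6} \cdot \frac{1}{11}\right)\right)^{2} = \left(\frac{9}{5} + \left(2 + \frac{1}{66}\right)\right)^{2} = \left(\frac{9}{5} + \frac{133}{66}\right)^{2} = \left(\frac{1259}{330}\right)^{2} = \frac{1585081}{108900}$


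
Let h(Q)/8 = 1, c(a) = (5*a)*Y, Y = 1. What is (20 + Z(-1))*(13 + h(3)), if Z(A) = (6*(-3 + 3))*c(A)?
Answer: 420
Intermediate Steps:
c(a) = 5*a (c(a) = (5*a)*1 = 5*a)
h(Q) = 8 (h(Q) = 8*1 = 8)
Z(A) = 0 (Z(A) = (6*(-3 + 3))*(5*A) = (6*0)*(5*A) = 0*(5*A) = 0)
(20 + Z(-1))*(13 + h(3)) = (20 + 0)*(13 + 8) = 20*21 = 420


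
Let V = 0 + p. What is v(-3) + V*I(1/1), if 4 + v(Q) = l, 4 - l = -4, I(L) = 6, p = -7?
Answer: -38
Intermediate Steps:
l = 8 (l = 4 - 1*(-4) = 4 + 4 = 8)
v(Q) = 4 (v(Q) = -4 + 8 = 4)
V = -7 (V = 0 - 7 = -7)
v(-3) + V*I(1/1) = 4 - 7*6 = 4 - 42 = -38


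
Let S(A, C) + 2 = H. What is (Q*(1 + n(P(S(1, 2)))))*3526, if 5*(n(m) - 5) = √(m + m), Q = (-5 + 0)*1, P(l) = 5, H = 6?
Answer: -105780 - 3526*√10 ≈ -1.1693e+5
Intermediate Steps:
S(A, C) = 4 (S(A, C) = -2 + 6 = 4)
Q = -5 (Q = -5*1 = -5)
n(m) = 5 + √2*√m/5 (n(m) = 5 + √(m + m)/5 = 5 + √(2*m)/5 = 5 + (√2*√m)/5 = 5 + √2*√m/5)
(Q*(1 + n(P(S(1, 2)))))*3526 = -5*(1 + (5 + √2*√5/5))*3526 = -5*(1 + (5 + √10/5))*3526 = -5*(6 + √10/5)*3526 = (-30 - √10)*3526 = -105780 - 3526*√10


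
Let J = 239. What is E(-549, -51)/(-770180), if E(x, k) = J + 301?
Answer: -27/38509 ≈ -0.00070114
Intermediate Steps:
E(x, k) = 540 (E(x, k) = 239 + 301 = 540)
E(-549, -51)/(-770180) = 540/(-770180) = 540*(-1/770180) = -27/38509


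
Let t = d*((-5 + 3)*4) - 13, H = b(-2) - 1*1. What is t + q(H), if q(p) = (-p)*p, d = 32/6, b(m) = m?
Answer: -194/3 ≈ -64.667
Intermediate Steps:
H = -3 (H = -2 - 1*1 = -2 - 1 = -3)
d = 16/3 (d = 32*(⅙) = 16/3 ≈ 5.3333)
q(p) = -p²
t = -167/3 (t = 16*((-5 + 3)*4)/3 - 13 = 16*(-2*4)/3 - 13 = (16/3)*(-8) - 13 = -128/3 - 13 = -167/3 ≈ -55.667)
t + q(H) = -167/3 - 1*(-3)² = -167/3 - 1*9 = -167/3 - 9 = -194/3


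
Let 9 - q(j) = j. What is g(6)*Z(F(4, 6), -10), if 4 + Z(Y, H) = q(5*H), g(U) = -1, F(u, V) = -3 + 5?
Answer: -55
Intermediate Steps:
F(u, V) = 2
q(j) = 9 - j
Z(Y, H) = 5 - 5*H (Z(Y, H) = -4 + (9 - 5*H) = 5 - 5*H)
g(6)*Z(F(4, 6), -10) = -(5 - 5*(-10)) = -(5 + 50) = -1*55 = -55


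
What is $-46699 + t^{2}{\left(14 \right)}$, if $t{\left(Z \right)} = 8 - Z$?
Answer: $-46663$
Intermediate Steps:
$-46699 + t^{2}{\left(14 \right)} = -46699 + \left(8 - 14\right)^{2} = -46699 + \left(-6\right)^{2} = -46699 + 36 = -46663$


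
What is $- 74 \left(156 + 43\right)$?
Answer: $-14726$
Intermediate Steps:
$- 74 \left(156 + 43\right) = \left(-74\right) 199 = -14726$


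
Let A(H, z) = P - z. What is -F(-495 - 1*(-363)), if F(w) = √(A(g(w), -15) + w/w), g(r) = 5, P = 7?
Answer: -√23 ≈ -4.7958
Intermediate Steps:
A(H, z) = 7 - z
F(w) = √23 (F(w) = √((7 - 1*(-15)) + w/w) = √((7 + 15) + 1) = √(22 + 1) = √23)
-F(-495 - 1*(-363)) = -√23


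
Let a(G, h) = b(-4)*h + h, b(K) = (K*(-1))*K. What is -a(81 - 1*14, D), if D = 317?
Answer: 4755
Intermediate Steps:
b(K) = -K² (b(K) = (-K)*K = -K²)
a(G, h) = -15*h (a(G, h) = (-1*(-4)²)*h + h = (-1*16)*h + h = -16*h + h = -15*h)
-a(81 - 1*14, D) = -(-15)*317 = -1*(-4755) = 4755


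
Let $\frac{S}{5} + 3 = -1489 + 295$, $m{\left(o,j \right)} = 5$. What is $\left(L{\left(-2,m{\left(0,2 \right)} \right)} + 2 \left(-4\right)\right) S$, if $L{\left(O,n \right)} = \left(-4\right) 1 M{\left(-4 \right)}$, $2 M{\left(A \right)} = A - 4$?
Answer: $-47880$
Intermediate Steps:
$M{\left(A \right)} = -2 + \frac{A}{2}$ ($M{\left(A \right)} = \frac{A - 4}{2} = \frac{-4 + A}{2} = -2 + \frac{A}{2}$)
$L{\left(O,n \right)} = 16$ ($L{\left(O,n \right)} = \left(-4\right) 1 \left(-2 + \frac{1}{2} \left(-4\right)\right) = - 4 \left(-2 - 2\right) = \left(-4\right) \left(-4\right) = 16$)
$S = -5985$ ($S = -15 + 5 \left(-1489 + 295\right) = -15 + 5 \left(-1194\right) = -15 - 5970 = -5985$)
$\left(L{\left(-2,m{\left(0,2 \right)} \right)} + 2 \left(-4\right)\right) S = \left(16 + 2 \left(-4\right)\right) \left(-5985\right) = \left(16 - 8\right) \left(-5985\right) = 8 \left(-5985\right) = -47880$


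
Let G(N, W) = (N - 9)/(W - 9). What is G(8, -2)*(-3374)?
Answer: -3374/11 ≈ -306.73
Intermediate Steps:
G(N, W) = (-9 + N)/(-9 + W)
G(8, -2)*(-3374) = ((-9 + 8)/(-9 - 2))*(-3374) = (-1/(-11))*(-3374) = -1/11*(-1)*(-3374) = (1/11)*(-3374) = -3374/11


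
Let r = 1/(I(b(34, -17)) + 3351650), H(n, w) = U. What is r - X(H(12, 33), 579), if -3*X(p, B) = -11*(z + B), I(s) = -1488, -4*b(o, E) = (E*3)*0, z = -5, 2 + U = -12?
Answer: -21152922865/10050486 ≈ -2104.7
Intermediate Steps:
U = -14 (U = -2 - 12 = -14)
H(n, w) = -14
b(o, E) = 0 (b(o, E) = -E*3*0/4 = -3*E*0/4 = -1/4*0 = 0)
X(p, B) = -55/3 + 11*B/3 (X(p, B) = -(-11)*(-5 + B)/3 = -(55 - 11*B)/3 = -55/3 + 11*B/3)
r = 1/3350162 (r = 1/(-1488 + 3351650) = 1/3350162 ≈ 2.9849e-7)
r - X(H(12, 33), 579) = 1/3350162 - (-55/3 + (11/3)*579) = 1/3350162 - (-55/3 + 2123) = 1/3350162 - 1*6314/3 = 1/3350162 - 6314/3 = -21152922865/10050486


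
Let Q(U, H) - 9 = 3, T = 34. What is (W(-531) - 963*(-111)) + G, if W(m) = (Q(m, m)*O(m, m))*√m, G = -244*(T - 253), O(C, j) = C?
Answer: 160329 - 19116*I*√59 ≈ 1.6033e+5 - 1.4683e+5*I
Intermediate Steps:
G = 53436 (G = -244*(34 - 253) = -244*(-219) = 53436)
Q(U, H) = 12 (Q(U, H) = 9 + 3 = 12)
W(m) = 12*m^(3/2) (W(m) = (12*m)*√m = 12*m^(3/2))
(W(-531) - 963*(-111)) + G = (12*(-531)^(3/2) - 963*(-111)) + 53436 = (12*(-1593*I*√59) + 106893) + 53436 = (-19116*I*√59 + 106893) + 53436 = (106893 - 19116*I*√59) + 53436 = 160329 - 19116*I*√59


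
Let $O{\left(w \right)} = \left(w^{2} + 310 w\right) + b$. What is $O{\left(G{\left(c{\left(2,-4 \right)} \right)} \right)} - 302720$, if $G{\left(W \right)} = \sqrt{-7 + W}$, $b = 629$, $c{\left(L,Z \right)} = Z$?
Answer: $-302102 + 310 i \sqrt{11} \approx -3.021 \cdot 10^{5} + 1028.2 i$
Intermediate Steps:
$O{\left(w \right)} = 629 + w^{2} + 310 w$ ($O{\left(w \right)} = \left(w^{2} + 310 w\right) + 629 = 629 + w^{2} + 310 w$)
$O{\left(G{\left(c{\left(2,-4 \right)} \right)} \right)} - 302720 = \left(629 + \left(\sqrt{-7 - 4}\right)^{2} + 310 \sqrt{-7 - 4}\right) - 302720 = \left(629 + \left(\sqrt{-11}\right)^{2} + 310 \sqrt{-11}\right) - 302720 = \left(629 + \left(i \sqrt{11}\right)^{2} + 310 i \sqrt{11}\right) - 302720 = \left(629 - 11 + 310 i \sqrt{11}\right) - 302720 = \left(618 + 310 i \sqrt{11}\right) - 302720 = -302102 + 310 i \sqrt{11}$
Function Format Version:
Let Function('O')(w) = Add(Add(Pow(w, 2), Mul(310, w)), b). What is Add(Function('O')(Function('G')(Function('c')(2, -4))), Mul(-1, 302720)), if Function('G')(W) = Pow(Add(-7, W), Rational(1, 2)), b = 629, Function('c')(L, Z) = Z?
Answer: Add(-302102, Mul(310, I, Pow(11, Rational(1, 2)))) ≈ Add(-3.0210e+5, Mul(1028.2, I))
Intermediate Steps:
Function('O')(w) = Add(629, Pow(w, 2), Mul(310, w)) (Function('O')(w) = Add(Add(Pow(w, 2), Mul(310, w)), 629) = Add(629, Pow(w, 2), Mul(310, w)))
Add(Function('O')(Function('G')(Function('c')(2, -4))), Mul(-1, 302720)) = Add(Add(629, Pow(Pow(Add(-7, -4), Rational(1, 2)), 2), Mul(310, Pow(Add(-7, -4), Rational(1, 2)))), Mul(-1, 302720)) = Add(Add(629, Pow(Pow(-11, Rational(1, 2)), 2), Mul(310, Pow(-11, Rational(1, 2)))), -302720) = Add(Add(629, Pow(Mul(I, Pow(11, Rational(1, 2))), 2), Mul(310, Mul(I, Pow(11, Rational(1, 2))))), -302720) = Add(Add(629, -11, Mul(310, I, Pow(11, Rational(1, 2)))), -302720) = Add(Add(618, Mul(310, I, Pow(11, Rational(1, 2)))), -302720) = Add(-302102, Mul(310, I, Pow(11, Rational(1, 2))))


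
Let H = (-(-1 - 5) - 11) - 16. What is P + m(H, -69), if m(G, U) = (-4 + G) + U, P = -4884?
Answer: -4978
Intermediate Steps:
H = -21 (H = (-1*(-6) - 11) - 16 = (6 - 11) - 16 = -5 - 16 = -21)
m(G, U) = -4 + G + U
P + m(H, -69) = -4884 + (-4 - 21 - 69) = -4884 - 94 = -4978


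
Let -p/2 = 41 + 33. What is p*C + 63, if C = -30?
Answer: 4503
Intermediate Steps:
p = -148 (p = -2*(41 + 33) = -2*74 = -148)
p*C + 63 = -148*(-30) + 63 = 4440 + 63 = 4503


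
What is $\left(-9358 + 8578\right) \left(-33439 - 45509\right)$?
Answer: $61579440$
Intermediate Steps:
$\left(-9358 + 8578\right) \left(-33439 - 45509\right) = \left(-780\right) \left(-78948\right) = 61579440$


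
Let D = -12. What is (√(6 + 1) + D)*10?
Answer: -120 + 10*√7 ≈ -93.542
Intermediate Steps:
(√(6 + 1) + D)*10 = (√(6 + 1) - 12)*10 = (√7 - 12)*10 = (-12 + √7)*10 = -120 + 10*√7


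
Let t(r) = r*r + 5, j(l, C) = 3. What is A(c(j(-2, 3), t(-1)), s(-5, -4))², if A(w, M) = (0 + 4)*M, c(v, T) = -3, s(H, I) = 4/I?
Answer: 16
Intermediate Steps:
t(r) = 5 + r² (t(r) = r² + 5 = 5 + r²)
A(w, M) = 4*M
A(c(j(-2, 3), t(-1)), s(-5, -4))² = (4*(4/(-4)))² = (4*(4*(-¼)))² = (4*(-1))² = (-4)² = 16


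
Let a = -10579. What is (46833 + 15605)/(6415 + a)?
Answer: -31219/2082 ≈ -14.995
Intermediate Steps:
(46833 + 15605)/(6415 + a) = (46833 + 15605)/(6415 - 10579) = 62438/(-4164) = 62438*(-1/4164) = -31219/2082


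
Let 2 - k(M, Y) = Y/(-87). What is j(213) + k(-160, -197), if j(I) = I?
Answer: 18508/87 ≈ 212.74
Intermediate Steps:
k(M, Y) = 2 + Y/87 (k(M, Y) = 2 - Y/(-87) = 2 - Y*(-1)/87 = 2 - (-1)*Y/87 = 2 + Y/87)
j(213) + k(-160, -197) = 213 + (2 + (1/87)*(-197)) = 213 + (2 - 197/87) = 213 - 23/87 = 18508/87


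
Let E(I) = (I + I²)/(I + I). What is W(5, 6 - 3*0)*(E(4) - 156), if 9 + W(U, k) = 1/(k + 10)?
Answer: 43901/32 ≈ 1371.9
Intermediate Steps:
W(U, k) = -9 + 1/(10 + k) (W(U, k) = -9 + 1/(k + 10) = -9 + 1/(10 + k))
E(I) = (I + I²)/(2*I) (E(I) = (I + I²)/((2*I)) = (I + I²)*(1/(2*I)) = (I + I²)/(2*I))
W(5, 6 - 3*0)*(E(4) - 156) = ((-89 - 9*(6 - 3*0))/(10 + (6 - 3*0)))*((½ + (½)*4) - 156) = ((-89 - 9*(6 + 0))/(10 + (6 + 0)))*((½ + 2) - 156) = ((-89 - 9*6)/(10 + 6))*(5/2 - 156) = ((-89 - 54)/16)*(-307/2) = ((1/16)*(-143))*(-307/2) = -143/16*(-307/2) = 43901/32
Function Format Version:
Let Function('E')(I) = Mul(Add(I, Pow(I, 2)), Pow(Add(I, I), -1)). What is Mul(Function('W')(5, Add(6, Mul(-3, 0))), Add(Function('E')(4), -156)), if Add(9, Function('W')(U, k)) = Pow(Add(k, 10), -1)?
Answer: Rational(43901, 32) ≈ 1371.9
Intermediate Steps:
Function('W')(U, k) = Add(-9, Pow(Add(10, k), -1)) (Function('W')(U, k) = Add(-9, Pow(Add(k, 10), -1)) = Add(-9, Pow(Add(10, k), -1)))
Function('E')(I) = Mul(Rational(1, 2), Pow(I, -1), Add(I, Pow(I, 2))) (Function('E')(I) = Mul(Add(I, Pow(I, 2)), Pow(Mul(2, I), -1)) = Mul(Add(I, Pow(I, 2)), Mul(Rational(1, 2), Pow(I, -1))) = Mul(Rational(1, 2), Pow(I, -1), Add(I, Pow(I, 2))))
Mul(Function('W')(5, Add(6, Mul(-3, 0))), Add(Function('E')(4), -156)) = Mul(Mul(Pow(Add(10, Add(6, Mul(-3, 0))), -1), Add(-89, Mul(-9, Add(6, Mul(-3, 0))))), Add(Add(Rational(1, 2), Mul(Rational(1, 2), 4)), -156)) = Mul(Mul(Pow(Add(10, Add(6, 0)), -1), Add(-89, Mul(-9, Add(6, 0)))), Add(Add(Rational(1, 2), 2), -156)) = Mul(Mul(Pow(Add(10, 6), -1), Add(-89, Mul(-9, 6))), Add(Rational(5, 2), -156)) = Mul(Mul(Pow(16, -1), Add(-89, -54)), Rational(-307, 2)) = Mul(Mul(Rational(1, 16), -143), Rational(-307, 2)) = Mul(Rational(-143, 16), Rational(-307, 2)) = Rational(43901, 32)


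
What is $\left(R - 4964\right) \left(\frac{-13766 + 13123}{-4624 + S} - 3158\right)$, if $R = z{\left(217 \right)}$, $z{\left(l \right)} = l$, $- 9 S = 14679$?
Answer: $\frac{93765815309}{6255} \approx 1.4991 \cdot 10^{7}$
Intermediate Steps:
$S = -1631$ ($S = \left(- \frac{1}{9}\right) 14679 = -1631$)
$R = 217$
$\left(R - 4964\right) \left(\frac{-13766 + 13123}{-4624 + S} - 3158\right) = \left(217 - 4964\right) \left(\frac{-13766 + 13123}{-4624 - 1631} - 3158\right) = - 4747 \left(- \frac{643}{-6255} - 3158\right) = - 4747 \left(\left(-643\right) \left(- \frac{1}{6255}\right) - 3158\right) = - 4747 \left(\frac{643}{6255} - 3158\right) = \left(-4747\right) \left(- \frac{19752647}{6255}\right) = \frac{93765815309}{6255}$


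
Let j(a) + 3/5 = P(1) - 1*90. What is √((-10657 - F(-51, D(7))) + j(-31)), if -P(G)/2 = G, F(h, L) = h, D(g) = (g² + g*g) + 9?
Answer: I*√267465/5 ≈ 103.43*I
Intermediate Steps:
D(g) = 9 + 2*g² (D(g) = (g² + g²) + 9 = 2*g² + 9 = 9 + 2*g²)
P(G) = -2*G
j(a) = -463/5 (j(a) = -⅗ + (-2*1 - 1*90) = -⅗ + (-2 - 90) = -⅗ - 92 = -463/5)
√((-10657 - F(-51, D(7))) + j(-31)) = √((-10657 - 1*(-51)) - 463/5) = √((-10657 + 51) - 463/5) = √(-10606 - 463/5) = √(-53493/5) = I*√267465/5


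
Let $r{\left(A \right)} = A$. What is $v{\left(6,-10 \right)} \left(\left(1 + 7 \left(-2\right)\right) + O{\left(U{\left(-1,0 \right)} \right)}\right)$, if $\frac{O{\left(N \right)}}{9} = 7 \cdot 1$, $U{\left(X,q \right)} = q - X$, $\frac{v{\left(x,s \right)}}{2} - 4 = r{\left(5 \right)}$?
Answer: $900$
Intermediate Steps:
$v{\left(x,s \right)} = 18$ ($v{\left(x,s \right)} = 8 + 2 \cdot 5 = 8 + 10 = 18$)
$O{\left(N \right)} = 63$ ($O{\left(N \right)} = 9 \cdot 7 \cdot 1 = 9 \cdot 7 = 63$)
$v{\left(6,-10 \right)} \left(\left(1 + 7 \left(-2\right)\right) + O{\left(U{\left(-1,0 \right)} \right)}\right) = 18 \left(\left(1 + 7 \left(-2\right)\right) + 63\right) = 18 \left(\left(1 - 14\right) + 63\right) = 18 \left(-13 + 63\right) = 18 \cdot 50 = 900$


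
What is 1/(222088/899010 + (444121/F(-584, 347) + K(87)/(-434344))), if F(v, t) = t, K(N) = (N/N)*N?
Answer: 67748210502840/86726817780751867 ≈ 0.00078117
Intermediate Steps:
K(N) = N (K(N) = 1*N = N)
1/(222088/899010 + (444121/F(-584, 347) + K(87)/(-434344))) = 1/(222088/899010 + (444121/347 + 87/(-434344))) = 1/(222088*(1/899010) + (444121*(1/347) + 87*(-1/434344))) = 1/(111044/449505 + (444121/347 - 87/434344)) = 1/(111044/449505 + 192901261435/150717368) = 1/(86726817780751867/67748210502840) = 67748210502840/86726817780751867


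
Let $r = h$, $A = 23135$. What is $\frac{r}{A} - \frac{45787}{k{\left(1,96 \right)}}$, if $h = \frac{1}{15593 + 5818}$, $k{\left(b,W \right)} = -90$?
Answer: $\frac{504006492173}{990686970} \approx 508.74$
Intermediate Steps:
$h = \frac{1}{21411} \approx 4.6705 \cdot 10^{-5}$
$r = \frac{1}{21411} \approx 4.6705 \cdot 10^{-5}$
$\frac{r}{A} - \frac{45787}{k{\left(1,96 \right)}} = \frac{1}{21411 \cdot 23135} - \frac{45787}{-90} = \frac{1}{21411} \cdot \frac{1}{23135} - - \frac{45787}{90} = \frac{1}{495343485} + \frac{45787}{90} = \frac{504006492173}{990686970}$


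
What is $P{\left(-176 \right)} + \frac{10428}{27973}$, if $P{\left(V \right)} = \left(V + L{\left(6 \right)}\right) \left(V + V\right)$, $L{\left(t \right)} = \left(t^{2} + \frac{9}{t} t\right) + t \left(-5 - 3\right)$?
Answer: $\frac{160230292}{2543} \approx 63008.0$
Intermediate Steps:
$L{\left(t \right)} = 9 + t^{2} - 8 t$ ($L{\left(t \right)} = \left(t^{2} + 9\right) + t \left(-8\right) = \left(9 + t^{2}\right) - 8 t = 9 + t^{2} - 8 t$)
$P{\left(V \right)} = 2 V \left(-3 + V\right)$ ($P{\left(V \right)} = \left(V + \left(9 + 6^{2} - 48\right)\right) \left(V + V\right) = \left(V + \left(9 + 36 - 48\right)\right) 2 V = \left(V - 3\right) 2 V = \left(-3 + V\right) 2 V = 2 V \left(-3 + V\right)$)
$P{\left(-176 \right)} + \frac{10428}{27973} = 2 \left(-176\right) \left(-3 - 176\right) + \frac{10428}{27973} = 2 \left(-176\right) \left(-179\right) + 10428 \cdot \frac{1}{27973} = 63008 + \frac{948}{2543} = \frac{160230292}{2543}$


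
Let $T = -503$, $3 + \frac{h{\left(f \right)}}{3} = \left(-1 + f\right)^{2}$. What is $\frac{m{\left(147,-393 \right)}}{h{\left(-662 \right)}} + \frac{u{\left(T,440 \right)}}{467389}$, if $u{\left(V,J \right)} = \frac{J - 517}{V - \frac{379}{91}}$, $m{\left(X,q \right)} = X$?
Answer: $\frac{13590461003}{121562186533416} \approx 0.0001118$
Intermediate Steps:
$h{\left(f \right)} = -9 + 3 \left(-1 + f\right)^{2}$
$u{\left(V,J \right)} = \frac{-517 + J}{- \frac{379}{91} + V}$ ($u{\left(V,J \right)} = \frac{-517 + J}{V - \frac{379}{91}} = \frac{-517 + J}{- \frac{379}{91} + V}$)
$\frac{m{\left(147,-393 \right)}}{h{\left(-662 \right)}} + \frac{u{\left(T,440 \right)}}{467389} = \frac{147}{-9 + 3 \left(-1 - 662\right)^{2}} + \frac{91 \frac{1}{-379 + 91 \left(-503\right)} \left(-517 + 440\right)}{467389} = \frac{147}{-9 + 3 \left(-663\right)^{2}} + 91 \frac{1}{-379 - 45773} \left(-77\right) \frac{1}{467389} = \frac{147}{-9 + 3 \cdot 439569} + 91 \frac{1}{-46152} \left(-77\right) \frac{1}{467389} = \frac{147}{-9 + 1318707} + 91 \left(- \frac{1}{46152}\right) \left(-77\right) \frac{1}{467389} = \frac{147}{1318698} + \frac{7007}{46152} \cdot \frac{1}{467389} = 147 \cdot \frac{1}{1318698} + \frac{539}{1659302856} = \frac{49}{439566} + \frac{539}{1659302856} = \frac{13590461003}{121562186533416}$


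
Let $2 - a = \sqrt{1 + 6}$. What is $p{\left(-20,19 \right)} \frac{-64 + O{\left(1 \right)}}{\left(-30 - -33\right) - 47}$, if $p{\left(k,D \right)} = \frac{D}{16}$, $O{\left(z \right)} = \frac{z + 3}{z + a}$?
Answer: $\frac{551}{352} - \frac{19 \sqrt{7}}{352} \approx 1.4225$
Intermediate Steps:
$a = 2 - \sqrt{7}$ ($a = 2 - \sqrt{1 + 6} = 2 - \sqrt{7} \approx -0.64575$)
$O{\left(z \right)} = \frac{3 + z}{2 + z - \sqrt{7}}$ ($O{\left(z \right)} = \frac{z + 3}{z + \left(2 - \sqrt{7}\right)} = \frac{3 + z}{2 + z - \sqrt{7}}$)
$p{\left(k,D \right)} = \frac{D}{16}$ ($p{\left(k,D \right)} = D \frac{1}{16} = \frac{D}{16}$)
$p{\left(-20,19 \right)} \frac{-64 + O{\left(1 \right)}}{\left(-30 - -33\right) - 47} = \frac{1}{16} \cdot 19 \frac{-64 + \frac{3 + 1}{2 + 1 - \sqrt{7}}}{\left(-30 - -33\right) - 47} = \frac{19 \frac{-64 + \frac{1}{3 - \sqrt{7}} \cdot 4}{\left(-30 + 33\right) - 47}}{16} = \frac{19 \frac{-64 + \frac{4}{3 - \sqrt{7}}}{3 - 47}}{16} = \frac{19 \frac{-64 + \frac{4}{3 - \sqrt{7}}}{-44}}{16} = \frac{19 \left(-64 + \frac{4}{3 - \sqrt{7}}\right) \left(- \frac{1}{44}\right)}{16} = \frac{19 \left(\frac{16}{11} - \frac{1}{11 \left(3 - \sqrt{7}\right)}\right)}{16} = \frac{19}{11} - \frac{19}{176 \left(3 - \sqrt{7}\right)}$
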